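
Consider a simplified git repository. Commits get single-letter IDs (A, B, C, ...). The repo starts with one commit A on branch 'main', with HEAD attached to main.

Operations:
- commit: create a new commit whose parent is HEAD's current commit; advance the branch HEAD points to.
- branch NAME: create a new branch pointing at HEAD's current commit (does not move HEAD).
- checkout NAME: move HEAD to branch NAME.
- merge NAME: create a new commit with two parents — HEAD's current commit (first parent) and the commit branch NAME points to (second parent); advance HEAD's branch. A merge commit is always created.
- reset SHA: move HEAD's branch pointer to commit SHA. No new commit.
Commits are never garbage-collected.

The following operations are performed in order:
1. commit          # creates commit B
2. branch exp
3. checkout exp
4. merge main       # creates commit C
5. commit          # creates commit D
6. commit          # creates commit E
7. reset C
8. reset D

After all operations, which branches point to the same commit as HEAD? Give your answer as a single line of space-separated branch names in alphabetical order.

Answer: exp

Derivation:
After op 1 (commit): HEAD=main@B [main=B]
After op 2 (branch): HEAD=main@B [exp=B main=B]
After op 3 (checkout): HEAD=exp@B [exp=B main=B]
After op 4 (merge): HEAD=exp@C [exp=C main=B]
After op 5 (commit): HEAD=exp@D [exp=D main=B]
After op 6 (commit): HEAD=exp@E [exp=E main=B]
After op 7 (reset): HEAD=exp@C [exp=C main=B]
After op 8 (reset): HEAD=exp@D [exp=D main=B]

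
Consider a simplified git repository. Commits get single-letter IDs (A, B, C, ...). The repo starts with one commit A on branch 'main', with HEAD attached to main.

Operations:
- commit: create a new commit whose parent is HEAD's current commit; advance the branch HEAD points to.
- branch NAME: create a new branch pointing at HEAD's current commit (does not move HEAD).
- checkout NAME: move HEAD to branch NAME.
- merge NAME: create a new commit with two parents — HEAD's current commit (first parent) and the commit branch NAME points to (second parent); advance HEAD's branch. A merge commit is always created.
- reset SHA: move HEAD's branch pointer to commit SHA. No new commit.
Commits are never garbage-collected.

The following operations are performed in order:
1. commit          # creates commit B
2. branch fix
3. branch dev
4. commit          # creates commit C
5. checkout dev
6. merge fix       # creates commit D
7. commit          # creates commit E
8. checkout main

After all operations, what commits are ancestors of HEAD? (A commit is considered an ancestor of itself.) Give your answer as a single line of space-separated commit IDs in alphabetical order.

Answer: A B C

Derivation:
After op 1 (commit): HEAD=main@B [main=B]
After op 2 (branch): HEAD=main@B [fix=B main=B]
After op 3 (branch): HEAD=main@B [dev=B fix=B main=B]
After op 4 (commit): HEAD=main@C [dev=B fix=B main=C]
After op 5 (checkout): HEAD=dev@B [dev=B fix=B main=C]
After op 6 (merge): HEAD=dev@D [dev=D fix=B main=C]
After op 7 (commit): HEAD=dev@E [dev=E fix=B main=C]
After op 8 (checkout): HEAD=main@C [dev=E fix=B main=C]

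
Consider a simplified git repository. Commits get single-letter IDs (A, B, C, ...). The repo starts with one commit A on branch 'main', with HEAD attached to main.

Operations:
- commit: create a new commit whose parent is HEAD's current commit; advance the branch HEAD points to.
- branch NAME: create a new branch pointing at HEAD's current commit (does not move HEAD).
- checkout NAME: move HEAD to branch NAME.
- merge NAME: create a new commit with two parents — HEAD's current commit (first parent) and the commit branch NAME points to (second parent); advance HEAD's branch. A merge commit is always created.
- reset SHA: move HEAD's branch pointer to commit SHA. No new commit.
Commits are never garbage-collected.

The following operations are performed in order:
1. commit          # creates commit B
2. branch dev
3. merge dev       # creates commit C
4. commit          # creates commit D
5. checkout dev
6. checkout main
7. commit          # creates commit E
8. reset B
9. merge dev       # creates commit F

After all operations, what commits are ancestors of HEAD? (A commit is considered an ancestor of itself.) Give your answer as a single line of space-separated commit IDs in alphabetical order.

Answer: A B F

Derivation:
After op 1 (commit): HEAD=main@B [main=B]
After op 2 (branch): HEAD=main@B [dev=B main=B]
After op 3 (merge): HEAD=main@C [dev=B main=C]
After op 4 (commit): HEAD=main@D [dev=B main=D]
After op 5 (checkout): HEAD=dev@B [dev=B main=D]
After op 6 (checkout): HEAD=main@D [dev=B main=D]
After op 7 (commit): HEAD=main@E [dev=B main=E]
After op 8 (reset): HEAD=main@B [dev=B main=B]
After op 9 (merge): HEAD=main@F [dev=B main=F]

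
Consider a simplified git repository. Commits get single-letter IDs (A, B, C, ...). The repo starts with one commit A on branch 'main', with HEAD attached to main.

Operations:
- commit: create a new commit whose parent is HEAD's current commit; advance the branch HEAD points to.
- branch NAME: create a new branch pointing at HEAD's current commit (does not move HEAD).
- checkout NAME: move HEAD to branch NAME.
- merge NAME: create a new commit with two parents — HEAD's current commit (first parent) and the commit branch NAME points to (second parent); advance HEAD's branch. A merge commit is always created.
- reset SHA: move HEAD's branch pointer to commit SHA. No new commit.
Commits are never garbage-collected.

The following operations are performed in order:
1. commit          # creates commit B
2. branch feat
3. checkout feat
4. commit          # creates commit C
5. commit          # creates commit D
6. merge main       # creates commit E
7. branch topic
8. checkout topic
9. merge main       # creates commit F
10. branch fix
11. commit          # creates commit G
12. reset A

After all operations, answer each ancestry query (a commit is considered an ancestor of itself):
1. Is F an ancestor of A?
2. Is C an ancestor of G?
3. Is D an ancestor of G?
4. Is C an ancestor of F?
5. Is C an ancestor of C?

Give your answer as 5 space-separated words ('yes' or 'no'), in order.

After op 1 (commit): HEAD=main@B [main=B]
After op 2 (branch): HEAD=main@B [feat=B main=B]
After op 3 (checkout): HEAD=feat@B [feat=B main=B]
After op 4 (commit): HEAD=feat@C [feat=C main=B]
After op 5 (commit): HEAD=feat@D [feat=D main=B]
After op 6 (merge): HEAD=feat@E [feat=E main=B]
After op 7 (branch): HEAD=feat@E [feat=E main=B topic=E]
After op 8 (checkout): HEAD=topic@E [feat=E main=B topic=E]
After op 9 (merge): HEAD=topic@F [feat=E main=B topic=F]
After op 10 (branch): HEAD=topic@F [feat=E fix=F main=B topic=F]
After op 11 (commit): HEAD=topic@G [feat=E fix=F main=B topic=G]
After op 12 (reset): HEAD=topic@A [feat=E fix=F main=B topic=A]
ancestors(A) = {A}; F in? no
ancestors(G) = {A,B,C,D,E,F,G}; C in? yes
ancestors(G) = {A,B,C,D,E,F,G}; D in? yes
ancestors(F) = {A,B,C,D,E,F}; C in? yes
ancestors(C) = {A,B,C}; C in? yes

Answer: no yes yes yes yes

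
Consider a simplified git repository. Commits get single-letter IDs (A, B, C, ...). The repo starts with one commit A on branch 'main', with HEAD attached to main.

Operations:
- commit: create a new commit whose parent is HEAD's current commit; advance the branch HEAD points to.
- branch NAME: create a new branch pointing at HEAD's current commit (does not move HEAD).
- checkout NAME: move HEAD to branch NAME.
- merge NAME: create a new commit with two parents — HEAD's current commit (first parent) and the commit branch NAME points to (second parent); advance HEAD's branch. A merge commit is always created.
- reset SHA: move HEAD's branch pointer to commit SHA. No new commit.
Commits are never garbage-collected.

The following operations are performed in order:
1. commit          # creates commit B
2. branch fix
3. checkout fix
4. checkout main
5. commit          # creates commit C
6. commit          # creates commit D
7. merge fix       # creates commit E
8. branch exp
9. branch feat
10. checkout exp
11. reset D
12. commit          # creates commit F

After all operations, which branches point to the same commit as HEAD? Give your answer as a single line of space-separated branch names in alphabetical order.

After op 1 (commit): HEAD=main@B [main=B]
After op 2 (branch): HEAD=main@B [fix=B main=B]
After op 3 (checkout): HEAD=fix@B [fix=B main=B]
After op 4 (checkout): HEAD=main@B [fix=B main=B]
After op 5 (commit): HEAD=main@C [fix=B main=C]
After op 6 (commit): HEAD=main@D [fix=B main=D]
After op 7 (merge): HEAD=main@E [fix=B main=E]
After op 8 (branch): HEAD=main@E [exp=E fix=B main=E]
After op 9 (branch): HEAD=main@E [exp=E feat=E fix=B main=E]
After op 10 (checkout): HEAD=exp@E [exp=E feat=E fix=B main=E]
After op 11 (reset): HEAD=exp@D [exp=D feat=E fix=B main=E]
After op 12 (commit): HEAD=exp@F [exp=F feat=E fix=B main=E]

Answer: exp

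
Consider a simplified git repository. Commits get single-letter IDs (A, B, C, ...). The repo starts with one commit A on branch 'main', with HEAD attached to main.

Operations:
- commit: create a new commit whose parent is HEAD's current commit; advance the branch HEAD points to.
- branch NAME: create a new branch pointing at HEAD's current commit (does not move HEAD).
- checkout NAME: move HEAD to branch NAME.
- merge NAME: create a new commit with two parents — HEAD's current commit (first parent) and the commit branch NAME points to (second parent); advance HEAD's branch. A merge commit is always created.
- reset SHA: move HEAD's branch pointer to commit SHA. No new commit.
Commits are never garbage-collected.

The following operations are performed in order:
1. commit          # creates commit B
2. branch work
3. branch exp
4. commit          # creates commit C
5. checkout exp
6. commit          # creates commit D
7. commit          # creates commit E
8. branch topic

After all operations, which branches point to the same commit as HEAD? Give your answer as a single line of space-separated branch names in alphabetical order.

After op 1 (commit): HEAD=main@B [main=B]
After op 2 (branch): HEAD=main@B [main=B work=B]
After op 3 (branch): HEAD=main@B [exp=B main=B work=B]
After op 4 (commit): HEAD=main@C [exp=B main=C work=B]
After op 5 (checkout): HEAD=exp@B [exp=B main=C work=B]
After op 6 (commit): HEAD=exp@D [exp=D main=C work=B]
After op 7 (commit): HEAD=exp@E [exp=E main=C work=B]
After op 8 (branch): HEAD=exp@E [exp=E main=C topic=E work=B]

Answer: exp topic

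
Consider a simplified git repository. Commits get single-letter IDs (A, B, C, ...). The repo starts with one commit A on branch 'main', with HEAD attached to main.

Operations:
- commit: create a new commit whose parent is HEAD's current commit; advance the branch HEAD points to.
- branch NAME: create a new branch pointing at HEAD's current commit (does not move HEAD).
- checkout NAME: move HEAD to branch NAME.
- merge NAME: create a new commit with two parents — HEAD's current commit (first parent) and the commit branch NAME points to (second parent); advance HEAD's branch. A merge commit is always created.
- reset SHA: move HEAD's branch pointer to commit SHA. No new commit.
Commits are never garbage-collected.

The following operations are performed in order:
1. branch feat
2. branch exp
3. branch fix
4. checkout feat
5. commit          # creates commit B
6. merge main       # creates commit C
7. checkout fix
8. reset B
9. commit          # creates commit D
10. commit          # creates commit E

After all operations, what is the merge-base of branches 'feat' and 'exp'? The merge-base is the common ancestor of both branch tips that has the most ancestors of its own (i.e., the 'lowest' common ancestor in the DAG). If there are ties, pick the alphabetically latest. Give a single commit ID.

After op 1 (branch): HEAD=main@A [feat=A main=A]
After op 2 (branch): HEAD=main@A [exp=A feat=A main=A]
After op 3 (branch): HEAD=main@A [exp=A feat=A fix=A main=A]
After op 4 (checkout): HEAD=feat@A [exp=A feat=A fix=A main=A]
After op 5 (commit): HEAD=feat@B [exp=A feat=B fix=A main=A]
After op 6 (merge): HEAD=feat@C [exp=A feat=C fix=A main=A]
After op 7 (checkout): HEAD=fix@A [exp=A feat=C fix=A main=A]
After op 8 (reset): HEAD=fix@B [exp=A feat=C fix=B main=A]
After op 9 (commit): HEAD=fix@D [exp=A feat=C fix=D main=A]
After op 10 (commit): HEAD=fix@E [exp=A feat=C fix=E main=A]
ancestors(feat=C): ['A', 'B', 'C']
ancestors(exp=A): ['A']
common: ['A']

Answer: A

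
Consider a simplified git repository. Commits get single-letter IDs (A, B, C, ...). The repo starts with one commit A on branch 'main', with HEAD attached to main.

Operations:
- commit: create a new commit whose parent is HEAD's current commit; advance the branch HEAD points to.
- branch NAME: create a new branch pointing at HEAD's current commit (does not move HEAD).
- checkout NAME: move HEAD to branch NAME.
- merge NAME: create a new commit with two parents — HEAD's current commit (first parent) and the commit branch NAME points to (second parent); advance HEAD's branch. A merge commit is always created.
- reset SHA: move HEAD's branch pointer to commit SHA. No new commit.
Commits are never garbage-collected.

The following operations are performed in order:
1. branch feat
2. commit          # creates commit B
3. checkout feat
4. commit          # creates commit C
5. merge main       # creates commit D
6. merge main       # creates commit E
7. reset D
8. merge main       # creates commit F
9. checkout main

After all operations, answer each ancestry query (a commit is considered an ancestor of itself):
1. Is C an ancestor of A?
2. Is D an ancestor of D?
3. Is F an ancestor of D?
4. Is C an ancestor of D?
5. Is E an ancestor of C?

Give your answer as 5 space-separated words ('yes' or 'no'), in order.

Answer: no yes no yes no

Derivation:
After op 1 (branch): HEAD=main@A [feat=A main=A]
After op 2 (commit): HEAD=main@B [feat=A main=B]
After op 3 (checkout): HEAD=feat@A [feat=A main=B]
After op 4 (commit): HEAD=feat@C [feat=C main=B]
After op 5 (merge): HEAD=feat@D [feat=D main=B]
After op 6 (merge): HEAD=feat@E [feat=E main=B]
After op 7 (reset): HEAD=feat@D [feat=D main=B]
After op 8 (merge): HEAD=feat@F [feat=F main=B]
After op 9 (checkout): HEAD=main@B [feat=F main=B]
ancestors(A) = {A}; C in? no
ancestors(D) = {A,B,C,D}; D in? yes
ancestors(D) = {A,B,C,D}; F in? no
ancestors(D) = {A,B,C,D}; C in? yes
ancestors(C) = {A,C}; E in? no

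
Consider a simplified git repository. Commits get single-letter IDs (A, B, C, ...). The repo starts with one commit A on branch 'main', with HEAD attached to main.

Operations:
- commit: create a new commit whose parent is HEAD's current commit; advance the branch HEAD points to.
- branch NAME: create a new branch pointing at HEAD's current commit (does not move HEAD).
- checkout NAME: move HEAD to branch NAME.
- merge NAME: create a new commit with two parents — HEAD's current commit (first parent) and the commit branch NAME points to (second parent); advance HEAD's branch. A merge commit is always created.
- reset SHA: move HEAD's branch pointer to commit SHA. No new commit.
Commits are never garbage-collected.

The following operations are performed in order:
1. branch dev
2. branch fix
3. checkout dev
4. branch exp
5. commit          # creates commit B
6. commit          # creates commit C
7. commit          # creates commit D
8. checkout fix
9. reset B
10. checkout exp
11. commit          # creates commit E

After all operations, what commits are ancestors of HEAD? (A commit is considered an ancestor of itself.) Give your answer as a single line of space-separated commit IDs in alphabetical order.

After op 1 (branch): HEAD=main@A [dev=A main=A]
After op 2 (branch): HEAD=main@A [dev=A fix=A main=A]
After op 3 (checkout): HEAD=dev@A [dev=A fix=A main=A]
After op 4 (branch): HEAD=dev@A [dev=A exp=A fix=A main=A]
After op 5 (commit): HEAD=dev@B [dev=B exp=A fix=A main=A]
After op 6 (commit): HEAD=dev@C [dev=C exp=A fix=A main=A]
After op 7 (commit): HEAD=dev@D [dev=D exp=A fix=A main=A]
After op 8 (checkout): HEAD=fix@A [dev=D exp=A fix=A main=A]
After op 9 (reset): HEAD=fix@B [dev=D exp=A fix=B main=A]
After op 10 (checkout): HEAD=exp@A [dev=D exp=A fix=B main=A]
After op 11 (commit): HEAD=exp@E [dev=D exp=E fix=B main=A]

Answer: A E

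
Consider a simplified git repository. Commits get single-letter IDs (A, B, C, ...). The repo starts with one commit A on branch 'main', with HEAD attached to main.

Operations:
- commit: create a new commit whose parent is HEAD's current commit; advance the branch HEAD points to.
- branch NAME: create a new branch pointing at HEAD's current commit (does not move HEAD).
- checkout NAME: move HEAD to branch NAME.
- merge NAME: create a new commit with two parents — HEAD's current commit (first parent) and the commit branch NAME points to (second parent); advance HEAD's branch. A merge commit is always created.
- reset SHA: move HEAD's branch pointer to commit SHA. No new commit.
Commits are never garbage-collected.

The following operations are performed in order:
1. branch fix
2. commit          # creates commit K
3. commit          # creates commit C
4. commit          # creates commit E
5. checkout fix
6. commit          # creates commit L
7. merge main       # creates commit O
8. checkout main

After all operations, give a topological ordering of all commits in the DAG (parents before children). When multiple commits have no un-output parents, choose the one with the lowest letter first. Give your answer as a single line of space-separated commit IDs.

Answer: A K C E L O

Derivation:
After op 1 (branch): HEAD=main@A [fix=A main=A]
After op 2 (commit): HEAD=main@K [fix=A main=K]
After op 3 (commit): HEAD=main@C [fix=A main=C]
After op 4 (commit): HEAD=main@E [fix=A main=E]
After op 5 (checkout): HEAD=fix@A [fix=A main=E]
After op 6 (commit): HEAD=fix@L [fix=L main=E]
After op 7 (merge): HEAD=fix@O [fix=O main=E]
After op 8 (checkout): HEAD=main@E [fix=O main=E]
commit A: parents=[]
commit C: parents=['K']
commit E: parents=['C']
commit K: parents=['A']
commit L: parents=['A']
commit O: parents=['L', 'E']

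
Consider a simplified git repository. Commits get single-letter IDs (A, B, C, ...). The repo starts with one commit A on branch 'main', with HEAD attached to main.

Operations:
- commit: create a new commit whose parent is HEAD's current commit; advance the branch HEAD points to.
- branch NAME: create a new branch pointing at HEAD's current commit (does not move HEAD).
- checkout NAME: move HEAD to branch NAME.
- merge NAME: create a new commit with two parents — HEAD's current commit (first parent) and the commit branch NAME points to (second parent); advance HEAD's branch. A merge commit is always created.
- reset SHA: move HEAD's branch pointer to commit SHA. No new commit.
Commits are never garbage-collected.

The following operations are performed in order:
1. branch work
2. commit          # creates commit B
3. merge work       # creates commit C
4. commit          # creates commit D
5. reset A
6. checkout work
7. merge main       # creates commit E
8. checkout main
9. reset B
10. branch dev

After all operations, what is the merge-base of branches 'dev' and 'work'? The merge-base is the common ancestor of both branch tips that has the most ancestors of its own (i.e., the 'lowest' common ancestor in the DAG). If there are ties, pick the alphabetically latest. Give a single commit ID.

After op 1 (branch): HEAD=main@A [main=A work=A]
After op 2 (commit): HEAD=main@B [main=B work=A]
After op 3 (merge): HEAD=main@C [main=C work=A]
After op 4 (commit): HEAD=main@D [main=D work=A]
After op 5 (reset): HEAD=main@A [main=A work=A]
After op 6 (checkout): HEAD=work@A [main=A work=A]
After op 7 (merge): HEAD=work@E [main=A work=E]
After op 8 (checkout): HEAD=main@A [main=A work=E]
After op 9 (reset): HEAD=main@B [main=B work=E]
After op 10 (branch): HEAD=main@B [dev=B main=B work=E]
ancestors(dev=B): ['A', 'B']
ancestors(work=E): ['A', 'E']
common: ['A']

Answer: A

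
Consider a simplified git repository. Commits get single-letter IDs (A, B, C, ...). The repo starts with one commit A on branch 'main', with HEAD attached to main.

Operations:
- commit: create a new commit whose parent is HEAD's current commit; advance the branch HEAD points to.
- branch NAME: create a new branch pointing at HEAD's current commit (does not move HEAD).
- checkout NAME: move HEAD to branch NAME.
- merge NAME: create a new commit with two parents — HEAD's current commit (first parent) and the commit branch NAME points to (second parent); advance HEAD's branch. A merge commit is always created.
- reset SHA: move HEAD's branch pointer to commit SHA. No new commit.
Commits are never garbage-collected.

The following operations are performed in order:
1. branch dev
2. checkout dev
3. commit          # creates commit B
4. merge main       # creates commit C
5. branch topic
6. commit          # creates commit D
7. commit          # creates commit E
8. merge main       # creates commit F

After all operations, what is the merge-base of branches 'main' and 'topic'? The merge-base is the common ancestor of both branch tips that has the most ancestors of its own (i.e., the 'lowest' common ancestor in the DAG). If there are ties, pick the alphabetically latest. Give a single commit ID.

After op 1 (branch): HEAD=main@A [dev=A main=A]
After op 2 (checkout): HEAD=dev@A [dev=A main=A]
After op 3 (commit): HEAD=dev@B [dev=B main=A]
After op 4 (merge): HEAD=dev@C [dev=C main=A]
After op 5 (branch): HEAD=dev@C [dev=C main=A topic=C]
After op 6 (commit): HEAD=dev@D [dev=D main=A topic=C]
After op 7 (commit): HEAD=dev@E [dev=E main=A topic=C]
After op 8 (merge): HEAD=dev@F [dev=F main=A topic=C]
ancestors(main=A): ['A']
ancestors(topic=C): ['A', 'B', 'C']
common: ['A']

Answer: A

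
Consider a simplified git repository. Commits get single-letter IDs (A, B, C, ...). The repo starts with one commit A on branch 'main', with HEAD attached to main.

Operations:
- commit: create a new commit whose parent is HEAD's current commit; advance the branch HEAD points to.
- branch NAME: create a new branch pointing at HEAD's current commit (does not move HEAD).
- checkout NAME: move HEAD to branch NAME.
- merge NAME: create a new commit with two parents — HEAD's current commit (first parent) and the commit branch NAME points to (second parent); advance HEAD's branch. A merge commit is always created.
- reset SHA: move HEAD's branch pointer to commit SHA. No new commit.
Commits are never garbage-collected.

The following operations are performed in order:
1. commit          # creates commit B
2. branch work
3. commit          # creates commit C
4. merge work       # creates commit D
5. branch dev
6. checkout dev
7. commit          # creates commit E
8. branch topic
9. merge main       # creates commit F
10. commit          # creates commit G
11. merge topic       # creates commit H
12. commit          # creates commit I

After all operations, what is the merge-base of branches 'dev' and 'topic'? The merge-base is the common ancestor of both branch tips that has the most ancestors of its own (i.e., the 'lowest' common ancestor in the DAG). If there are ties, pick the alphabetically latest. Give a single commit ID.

Answer: E

Derivation:
After op 1 (commit): HEAD=main@B [main=B]
After op 2 (branch): HEAD=main@B [main=B work=B]
After op 3 (commit): HEAD=main@C [main=C work=B]
After op 4 (merge): HEAD=main@D [main=D work=B]
After op 5 (branch): HEAD=main@D [dev=D main=D work=B]
After op 6 (checkout): HEAD=dev@D [dev=D main=D work=B]
After op 7 (commit): HEAD=dev@E [dev=E main=D work=B]
After op 8 (branch): HEAD=dev@E [dev=E main=D topic=E work=B]
After op 9 (merge): HEAD=dev@F [dev=F main=D topic=E work=B]
After op 10 (commit): HEAD=dev@G [dev=G main=D topic=E work=B]
After op 11 (merge): HEAD=dev@H [dev=H main=D topic=E work=B]
After op 12 (commit): HEAD=dev@I [dev=I main=D topic=E work=B]
ancestors(dev=I): ['A', 'B', 'C', 'D', 'E', 'F', 'G', 'H', 'I']
ancestors(topic=E): ['A', 'B', 'C', 'D', 'E']
common: ['A', 'B', 'C', 'D', 'E']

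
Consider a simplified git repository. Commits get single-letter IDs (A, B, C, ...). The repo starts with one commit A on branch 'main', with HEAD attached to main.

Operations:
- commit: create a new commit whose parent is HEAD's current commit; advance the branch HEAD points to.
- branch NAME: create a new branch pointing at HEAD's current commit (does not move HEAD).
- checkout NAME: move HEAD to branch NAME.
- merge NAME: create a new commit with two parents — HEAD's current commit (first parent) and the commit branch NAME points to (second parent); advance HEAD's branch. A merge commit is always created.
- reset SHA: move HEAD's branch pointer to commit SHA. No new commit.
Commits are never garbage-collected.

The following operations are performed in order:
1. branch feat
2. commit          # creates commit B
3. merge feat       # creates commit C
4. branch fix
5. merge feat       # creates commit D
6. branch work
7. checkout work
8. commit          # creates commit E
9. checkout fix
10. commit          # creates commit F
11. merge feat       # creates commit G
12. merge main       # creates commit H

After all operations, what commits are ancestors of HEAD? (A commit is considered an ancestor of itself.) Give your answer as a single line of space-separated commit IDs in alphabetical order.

After op 1 (branch): HEAD=main@A [feat=A main=A]
After op 2 (commit): HEAD=main@B [feat=A main=B]
After op 3 (merge): HEAD=main@C [feat=A main=C]
After op 4 (branch): HEAD=main@C [feat=A fix=C main=C]
After op 5 (merge): HEAD=main@D [feat=A fix=C main=D]
After op 6 (branch): HEAD=main@D [feat=A fix=C main=D work=D]
After op 7 (checkout): HEAD=work@D [feat=A fix=C main=D work=D]
After op 8 (commit): HEAD=work@E [feat=A fix=C main=D work=E]
After op 9 (checkout): HEAD=fix@C [feat=A fix=C main=D work=E]
After op 10 (commit): HEAD=fix@F [feat=A fix=F main=D work=E]
After op 11 (merge): HEAD=fix@G [feat=A fix=G main=D work=E]
After op 12 (merge): HEAD=fix@H [feat=A fix=H main=D work=E]

Answer: A B C D F G H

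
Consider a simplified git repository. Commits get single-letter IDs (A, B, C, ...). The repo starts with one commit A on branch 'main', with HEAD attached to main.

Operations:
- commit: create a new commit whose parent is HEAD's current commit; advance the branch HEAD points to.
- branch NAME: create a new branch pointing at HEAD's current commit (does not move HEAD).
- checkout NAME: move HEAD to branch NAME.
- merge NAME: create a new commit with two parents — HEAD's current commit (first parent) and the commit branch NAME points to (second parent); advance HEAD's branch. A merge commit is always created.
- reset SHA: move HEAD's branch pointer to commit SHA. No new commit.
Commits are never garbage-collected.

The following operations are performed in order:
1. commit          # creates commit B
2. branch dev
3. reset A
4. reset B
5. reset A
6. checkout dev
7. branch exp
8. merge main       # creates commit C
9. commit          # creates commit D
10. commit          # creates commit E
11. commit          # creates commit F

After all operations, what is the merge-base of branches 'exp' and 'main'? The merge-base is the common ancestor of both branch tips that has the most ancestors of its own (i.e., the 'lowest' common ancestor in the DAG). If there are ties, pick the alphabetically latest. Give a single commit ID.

Answer: A

Derivation:
After op 1 (commit): HEAD=main@B [main=B]
After op 2 (branch): HEAD=main@B [dev=B main=B]
After op 3 (reset): HEAD=main@A [dev=B main=A]
After op 4 (reset): HEAD=main@B [dev=B main=B]
After op 5 (reset): HEAD=main@A [dev=B main=A]
After op 6 (checkout): HEAD=dev@B [dev=B main=A]
After op 7 (branch): HEAD=dev@B [dev=B exp=B main=A]
After op 8 (merge): HEAD=dev@C [dev=C exp=B main=A]
After op 9 (commit): HEAD=dev@D [dev=D exp=B main=A]
After op 10 (commit): HEAD=dev@E [dev=E exp=B main=A]
After op 11 (commit): HEAD=dev@F [dev=F exp=B main=A]
ancestors(exp=B): ['A', 'B']
ancestors(main=A): ['A']
common: ['A']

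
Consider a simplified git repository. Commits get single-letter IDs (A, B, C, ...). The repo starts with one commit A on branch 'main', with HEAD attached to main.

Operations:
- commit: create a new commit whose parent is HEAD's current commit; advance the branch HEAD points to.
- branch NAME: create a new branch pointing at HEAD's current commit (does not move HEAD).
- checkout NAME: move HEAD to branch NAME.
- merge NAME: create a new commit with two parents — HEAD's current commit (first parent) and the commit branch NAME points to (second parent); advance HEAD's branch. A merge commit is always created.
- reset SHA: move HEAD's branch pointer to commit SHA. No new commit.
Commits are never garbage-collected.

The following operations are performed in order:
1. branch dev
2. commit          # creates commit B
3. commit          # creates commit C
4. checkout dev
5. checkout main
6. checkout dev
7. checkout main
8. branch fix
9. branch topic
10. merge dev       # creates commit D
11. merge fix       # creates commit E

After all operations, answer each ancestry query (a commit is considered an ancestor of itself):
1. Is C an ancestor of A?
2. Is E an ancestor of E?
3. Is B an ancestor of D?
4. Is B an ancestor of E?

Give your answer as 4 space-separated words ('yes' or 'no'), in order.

After op 1 (branch): HEAD=main@A [dev=A main=A]
After op 2 (commit): HEAD=main@B [dev=A main=B]
After op 3 (commit): HEAD=main@C [dev=A main=C]
After op 4 (checkout): HEAD=dev@A [dev=A main=C]
After op 5 (checkout): HEAD=main@C [dev=A main=C]
After op 6 (checkout): HEAD=dev@A [dev=A main=C]
After op 7 (checkout): HEAD=main@C [dev=A main=C]
After op 8 (branch): HEAD=main@C [dev=A fix=C main=C]
After op 9 (branch): HEAD=main@C [dev=A fix=C main=C topic=C]
After op 10 (merge): HEAD=main@D [dev=A fix=C main=D topic=C]
After op 11 (merge): HEAD=main@E [dev=A fix=C main=E topic=C]
ancestors(A) = {A}; C in? no
ancestors(E) = {A,B,C,D,E}; E in? yes
ancestors(D) = {A,B,C,D}; B in? yes
ancestors(E) = {A,B,C,D,E}; B in? yes

Answer: no yes yes yes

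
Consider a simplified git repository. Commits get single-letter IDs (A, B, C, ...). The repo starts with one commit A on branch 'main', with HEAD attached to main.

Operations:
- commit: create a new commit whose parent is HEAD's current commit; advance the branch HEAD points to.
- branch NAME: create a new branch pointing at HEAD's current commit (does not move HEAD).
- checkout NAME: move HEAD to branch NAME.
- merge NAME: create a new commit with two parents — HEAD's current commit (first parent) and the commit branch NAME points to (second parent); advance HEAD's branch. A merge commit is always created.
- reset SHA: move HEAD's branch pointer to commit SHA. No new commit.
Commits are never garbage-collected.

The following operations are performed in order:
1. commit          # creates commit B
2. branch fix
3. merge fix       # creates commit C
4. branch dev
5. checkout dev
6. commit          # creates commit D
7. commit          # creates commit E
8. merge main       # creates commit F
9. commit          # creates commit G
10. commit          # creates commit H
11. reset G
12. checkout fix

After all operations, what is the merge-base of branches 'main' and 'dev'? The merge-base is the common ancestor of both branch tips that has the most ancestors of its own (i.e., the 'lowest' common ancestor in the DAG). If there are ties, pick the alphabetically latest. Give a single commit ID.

Answer: C

Derivation:
After op 1 (commit): HEAD=main@B [main=B]
After op 2 (branch): HEAD=main@B [fix=B main=B]
After op 3 (merge): HEAD=main@C [fix=B main=C]
After op 4 (branch): HEAD=main@C [dev=C fix=B main=C]
After op 5 (checkout): HEAD=dev@C [dev=C fix=B main=C]
After op 6 (commit): HEAD=dev@D [dev=D fix=B main=C]
After op 7 (commit): HEAD=dev@E [dev=E fix=B main=C]
After op 8 (merge): HEAD=dev@F [dev=F fix=B main=C]
After op 9 (commit): HEAD=dev@G [dev=G fix=B main=C]
After op 10 (commit): HEAD=dev@H [dev=H fix=B main=C]
After op 11 (reset): HEAD=dev@G [dev=G fix=B main=C]
After op 12 (checkout): HEAD=fix@B [dev=G fix=B main=C]
ancestors(main=C): ['A', 'B', 'C']
ancestors(dev=G): ['A', 'B', 'C', 'D', 'E', 'F', 'G']
common: ['A', 'B', 'C']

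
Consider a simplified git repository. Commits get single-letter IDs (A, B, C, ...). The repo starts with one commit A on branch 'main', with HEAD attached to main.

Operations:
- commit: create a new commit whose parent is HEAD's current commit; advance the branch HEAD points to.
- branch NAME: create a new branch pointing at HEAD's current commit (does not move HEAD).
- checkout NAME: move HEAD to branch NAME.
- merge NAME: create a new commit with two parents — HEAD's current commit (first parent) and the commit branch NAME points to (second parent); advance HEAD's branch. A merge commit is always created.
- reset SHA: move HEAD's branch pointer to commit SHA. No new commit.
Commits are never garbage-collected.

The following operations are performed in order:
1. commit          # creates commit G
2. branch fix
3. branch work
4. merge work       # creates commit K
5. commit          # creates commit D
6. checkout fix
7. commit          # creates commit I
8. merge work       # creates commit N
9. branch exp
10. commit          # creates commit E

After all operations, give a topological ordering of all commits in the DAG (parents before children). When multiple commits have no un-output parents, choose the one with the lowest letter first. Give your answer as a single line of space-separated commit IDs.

After op 1 (commit): HEAD=main@G [main=G]
After op 2 (branch): HEAD=main@G [fix=G main=G]
After op 3 (branch): HEAD=main@G [fix=G main=G work=G]
After op 4 (merge): HEAD=main@K [fix=G main=K work=G]
After op 5 (commit): HEAD=main@D [fix=G main=D work=G]
After op 6 (checkout): HEAD=fix@G [fix=G main=D work=G]
After op 7 (commit): HEAD=fix@I [fix=I main=D work=G]
After op 8 (merge): HEAD=fix@N [fix=N main=D work=G]
After op 9 (branch): HEAD=fix@N [exp=N fix=N main=D work=G]
After op 10 (commit): HEAD=fix@E [exp=N fix=E main=D work=G]
commit A: parents=[]
commit D: parents=['K']
commit E: parents=['N']
commit G: parents=['A']
commit I: parents=['G']
commit K: parents=['G', 'G']
commit N: parents=['I', 'G']

Answer: A G I K D N E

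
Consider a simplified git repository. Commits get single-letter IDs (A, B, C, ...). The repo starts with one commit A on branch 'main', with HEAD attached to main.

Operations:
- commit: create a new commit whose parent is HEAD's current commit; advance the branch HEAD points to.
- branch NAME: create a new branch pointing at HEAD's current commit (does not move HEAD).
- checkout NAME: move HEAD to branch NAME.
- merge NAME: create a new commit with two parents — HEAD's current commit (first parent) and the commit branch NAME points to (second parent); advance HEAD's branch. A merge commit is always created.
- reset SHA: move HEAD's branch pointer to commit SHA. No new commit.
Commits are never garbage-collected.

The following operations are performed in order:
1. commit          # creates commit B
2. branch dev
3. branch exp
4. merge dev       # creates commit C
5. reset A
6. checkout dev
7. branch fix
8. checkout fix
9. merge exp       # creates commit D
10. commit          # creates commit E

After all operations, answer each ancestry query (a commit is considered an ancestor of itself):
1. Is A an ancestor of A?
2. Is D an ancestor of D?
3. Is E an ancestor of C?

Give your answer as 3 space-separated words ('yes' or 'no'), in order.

After op 1 (commit): HEAD=main@B [main=B]
After op 2 (branch): HEAD=main@B [dev=B main=B]
After op 3 (branch): HEAD=main@B [dev=B exp=B main=B]
After op 4 (merge): HEAD=main@C [dev=B exp=B main=C]
After op 5 (reset): HEAD=main@A [dev=B exp=B main=A]
After op 6 (checkout): HEAD=dev@B [dev=B exp=B main=A]
After op 7 (branch): HEAD=dev@B [dev=B exp=B fix=B main=A]
After op 8 (checkout): HEAD=fix@B [dev=B exp=B fix=B main=A]
After op 9 (merge): HEAD=fix@D [dev=B exp=B fix=D main=A]
After op 10 (commit): HEAD=fix@E [dev=B exp=B fix=E main=A]
ancestors(A) = {A}; A in? yes
ancestors(D) = {A,B,D}; D in? yes
ancestors(C) = {A,B,C}; E in? no

Answer: yes yes no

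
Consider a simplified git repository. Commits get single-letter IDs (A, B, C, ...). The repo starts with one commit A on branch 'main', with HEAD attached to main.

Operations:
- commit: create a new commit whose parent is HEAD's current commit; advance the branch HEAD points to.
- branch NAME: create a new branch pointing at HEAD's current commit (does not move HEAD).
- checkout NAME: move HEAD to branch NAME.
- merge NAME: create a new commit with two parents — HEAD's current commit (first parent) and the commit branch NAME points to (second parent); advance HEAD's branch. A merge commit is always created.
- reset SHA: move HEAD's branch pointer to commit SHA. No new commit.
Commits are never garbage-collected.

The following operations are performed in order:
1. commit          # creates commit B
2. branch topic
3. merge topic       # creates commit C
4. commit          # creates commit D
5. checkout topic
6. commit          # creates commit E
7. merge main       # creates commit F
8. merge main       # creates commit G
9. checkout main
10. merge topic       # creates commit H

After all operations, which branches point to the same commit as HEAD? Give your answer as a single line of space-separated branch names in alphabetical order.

After op 1 (commit): HEAD=main@B [main=B]
After op 2 (branch): HEAD=main@B [main=B topic=B]
After op 3 (merge): HEAD=main@C [main=C topic=B]
After op 4 (commit): HEAD=main@D [main=D topic=B]
After op 5 (checkout): HEAD=topic@B [main=D topic=B]
After op 6 (commit): HEAD=topic@E [main=D topic=E]
After op 7 (merge): HEAD=topic@F [main=D topic=F]
After op 8 (merge): HEAD=topic@G [main=D topic=G]
After op 9 (checkout): HEAD=main@D [main=D topic=G]
After op 10 (merge): HEAD=main@H [main=H topic=G]

Answer: main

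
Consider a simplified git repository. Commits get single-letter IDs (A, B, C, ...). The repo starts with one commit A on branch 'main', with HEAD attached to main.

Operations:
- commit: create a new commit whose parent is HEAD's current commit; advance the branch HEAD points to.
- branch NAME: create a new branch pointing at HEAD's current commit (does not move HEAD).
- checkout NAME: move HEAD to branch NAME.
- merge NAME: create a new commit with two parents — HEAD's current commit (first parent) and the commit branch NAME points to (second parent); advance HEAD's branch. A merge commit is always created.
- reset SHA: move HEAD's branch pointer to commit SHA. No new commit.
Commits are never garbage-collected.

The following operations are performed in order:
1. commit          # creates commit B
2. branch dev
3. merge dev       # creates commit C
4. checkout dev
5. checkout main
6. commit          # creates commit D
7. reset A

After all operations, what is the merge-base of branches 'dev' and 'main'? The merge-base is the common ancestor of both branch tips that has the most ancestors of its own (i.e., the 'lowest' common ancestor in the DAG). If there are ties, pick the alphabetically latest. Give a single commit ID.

Answer: A

Derivation:
After op 1 (commit): HEAD=main@B [main=B]
After op 2 (branch): HEAD=main@B [dev=B main=B]
After op 3 (merge): HEAD=main@C [dev=B main=C]
After op 4 (checkout): HEAD=dev@B [dev=B main=C]
After op 5 (checkout): HEAD=main@C [dev=B main=C]
After op 6 (commit): HEAD=main@D [dev=B main=D]
After op 7 (reset): HEAD=main@A [dev=B main=A]
ancestors(dev=B): ['A', 'B']
ancestors(main=A): ['A']
common: ['A']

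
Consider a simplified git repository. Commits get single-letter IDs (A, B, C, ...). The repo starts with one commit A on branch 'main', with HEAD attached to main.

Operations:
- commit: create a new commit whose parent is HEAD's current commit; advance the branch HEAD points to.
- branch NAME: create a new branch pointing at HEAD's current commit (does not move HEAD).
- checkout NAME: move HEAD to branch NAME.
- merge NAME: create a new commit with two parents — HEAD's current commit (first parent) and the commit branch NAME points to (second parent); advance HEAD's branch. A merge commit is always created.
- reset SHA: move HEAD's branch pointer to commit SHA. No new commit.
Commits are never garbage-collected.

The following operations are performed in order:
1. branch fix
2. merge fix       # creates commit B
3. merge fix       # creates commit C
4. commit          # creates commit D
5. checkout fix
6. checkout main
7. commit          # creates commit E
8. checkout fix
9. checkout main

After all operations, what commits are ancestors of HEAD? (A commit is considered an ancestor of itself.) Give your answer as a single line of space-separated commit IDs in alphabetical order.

After op 1 (branch): HEAD=main@A [fix=A main=A]
After op 2 (merge): HEAD=main@B [fix=A main=B]
After op 3 (merge): HEAD=main@C [fix=A main=C]
After op 4 (commit): HEAD=main@D [fix=A main=D]
After op 5 (checkout): HEAD=fix@A [fix=A main=D]
After op 6 (checkout): HEAD=main@D [fix=A main=D]
After op 7 (commit): HEAD=main@E [fix=A main=E]
After op 8 (checkout): HEAD=fix@A [fix=A main=E]
After op 9 (checkout): HEAD=main@E [fix=A main=E]

Answer: A B C D E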